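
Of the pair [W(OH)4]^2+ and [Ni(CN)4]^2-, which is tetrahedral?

[W(OH)4]^2+

For [W(OH)4]^2+: Summing ligand charges against the +2 overall charge gives an oxidation state of +6 for tungsten. Tungsten is a group-6 element; W(VI) is therefore d⁰. A d⁰ ion has no crystal-field stabilisation preference between square planar and tetrahedral, so four ligands adopt the sterically favoured tetrahedral geometry. → tetrahedral.
For [Ni(CN)4]^2-: Summing ligand charges against the −2 overall charge gives an oxidation state of +2 for nickel. Nickel is a group-10 element; Ni(II) is therefore d⁸. Cyanide is a strong-field ligand (high in the spectrochemical series). A 3d d⁸ ion with strong-field ligands gains enough CFSE to favour square planar over tetrahedral. → square planar.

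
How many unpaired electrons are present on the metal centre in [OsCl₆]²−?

2 unpaired electrons

Ligand charges: each chloride is −1. With an overall charge of −2 the osmium centre must be in the +4 oxidation state.
Group 8 minus oxidation state 4 gives a d⁴ configuration.
The spin state decides the count: a 5d ion has a large Δₒ and is invariably low-spin.
An octahedral low-spin d⁴ ion is t₂g⁴e_g⁰, giving 2 unpaired electrons.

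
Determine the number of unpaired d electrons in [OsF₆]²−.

Summing ligand charges against the −2 overall charge gives an oxidation state of +4 for osmium.
Osmium is a group-8 element; Os(IV) is therefore d⁴.
The spin state decides the count: a 5d ion has a large Δₒ and is invariably low-spin.
An octahedral low-spin d⁴ ion is t₂g⁴e_g⁰, giving 2 unpaired electrons.

2 unpaired electrons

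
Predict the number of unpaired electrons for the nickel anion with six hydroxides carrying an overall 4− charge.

2

Ligand charges: each hydroxide is −1. With an overall charge of −4 the nickel centre must be in the +2 oxidation state.
Group 10 minus oxidation state 2 gives a d⁸ configuration.
In an octahedral field the d⁸ configuration is t₂g⁶e_g² (only one arrangement possible), giving 2 unpaired electrons.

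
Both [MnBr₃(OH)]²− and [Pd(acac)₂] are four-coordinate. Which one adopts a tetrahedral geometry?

For [MnBr₃(OH)]²−: Each bromide is −1; each hydroxide is −1; balancing the −2 overall charge requires Mn(II). Manganese is a group-7 element; Mn(II) is therefore d⁵. A high-spin d⁵ ion has zero CFSE in either geometry, so four ligands adopt the sterically favoured tetrahedral geometry. → tetrahedral.
For [Pd(acac)₂]: Ligand charges: each acetylacetonate is −1. With an overall charge of 0 the palladium centre must be in the +2 oxidation state. Pd sits in group 10, so the d-electron count is 10 − 2 = 8. A 4d d⁸ ion has a large crystal-field splitting; square planar leaves the high-energy d_{x²−y²} orbital empty and maximises CFSE. → square planar.

[MnBr₃(OH)]²−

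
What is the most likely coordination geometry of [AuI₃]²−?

Summing ligand charges against the −2 overall charge gives an oxidation state of +1 for gold.
Group 11 minus oxidation state 1 gives a d¹⁰ configuration.
Coordination number: 3.
Three ligands around a d¹⁰ centre minimise repulsion in a trigonal-planar arrangement.

trigonal planar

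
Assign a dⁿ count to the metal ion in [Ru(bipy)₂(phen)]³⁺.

d5

Summing ligand charges against the +3 overall charge gives an oxidation state of +3 for ruthenium.
Group 8 minus oxidation state 3 gives a d⁵ configuration.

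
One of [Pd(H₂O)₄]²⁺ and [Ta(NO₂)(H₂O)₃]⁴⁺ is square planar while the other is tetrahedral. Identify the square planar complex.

[Pd(H₂O)₄]²⁺

For [Pd(H₂O)₄]²⁺: Ligand charges: water is neutral. With an overall charge of +2 the palladium centre must be in the +2 oxidation state. Palladium is a group-10 element; Pd(II) is therefore d⁸. A 4d d⁸ ion has a large crystal-field splitting; square planar leaves the high-energy d_{x²−y²} orbital empty and maximises CFSE. → square planar.
For [Ta(NO₂)(H₂O)₃]⁴⁺: Each nitro (N-bound nitrite) is −1; water is neutral; balancing the +4 overall charge requires Ta(V). Tantalum is a group-5 element; Ta(V) is therefore d⁰. A d⁰ ion has no crystal-field stabilisation preference between square planar and tetrahedral, so four ligands adopt the sterically favoured tetrahedral geometry. → tetrahedral.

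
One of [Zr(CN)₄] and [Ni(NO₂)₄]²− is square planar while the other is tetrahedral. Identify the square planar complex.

For [Zr(CN)₄]: Ligand charges: each cyanide is −1. With an overall charge of 0 the zirconium centre must be in the +4 oxidation state. Zirconium is a group-4 element; Zr(IV) is therefore d⁰. A d⁰ ion has no crystal-field stabilisation preference between square planar and tetrahedral, so four ligands adopt the sterically favoured tetrahedral geometry. → tetrahedral.
For [Ni(NO₂)₄]²−: Each nitro (N-bound nitrite) is −1; balancing the −2 overall charge requires Ni(II). Ni sits in group 10, so the d-electron count is 10 − 2 = 8. Nitro (N-bound nitrite) is a strong-field ligand (high in the spectrochemical series). A 3d d⁸ ion with strong-field ligands gains enough CFSE to favour square planar over tetrahedral. → square planar.

[Ni(NO₂)₄]²−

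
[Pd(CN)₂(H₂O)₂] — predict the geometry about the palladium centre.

Summing ligand charges against the 0 overall charge gives an oxidation state of +2 for palladium.
Pd sits in group 10, so the d-electron count is 10 − 2 = 8.
With 4 monodentate ligands the coordination number is 4.
A 4d d⁸ ion has a large crystal-field splitting; square planar leaves the high-energy d_{x²−y²} orbital empty and maximises CFSE.

square planar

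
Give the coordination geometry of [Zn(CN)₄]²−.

Summing ligand charges against the −2 overall charge gives an oxidation state of +2 for zinc.
Group 12 minus oxidation state 2 gives a d¹⁰ configuration.
Coordination number: 4.
A d¹⁰ ion has no crystal-field stabilisation preference between square planar and tetrahedral, so four ligands adopt the sterically favoured tetrahedral geometry.

tetrahedral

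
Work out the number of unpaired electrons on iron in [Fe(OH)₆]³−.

5

Each hydroxide is −1; balancing the −3 overall charge requires Fe(III).
Group 8 minus oxidation state 3 gives a d⁵ configuration.
The spin state decides the count: Hydroxide is a weak-field ligand for a first-row metal, so the complex is high-spin.
An octahedral high-spin d⁵ ion is t₂g³e_g², giving 5 unpaired electrons.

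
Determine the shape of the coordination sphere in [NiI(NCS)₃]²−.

tetrahedral

Ligand charges: each iodide is −1; each isothiocyanate is −1. With an overall charge of −2 the nickel centre must be in the +2 oxidation state.
Nickel is a group-10 element; Ni(II) is therefore d⁸.
With 4 monodentate ligands the coordination number is 4.
Iodide and isothiocyanate are weak-field ligands.
With weak-field ligands the CFSE gain from square planar is small, so a 3d d⁸ ion takes the sterically preferred tetrahedral geometry.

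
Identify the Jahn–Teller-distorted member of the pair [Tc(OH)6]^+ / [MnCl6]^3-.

[Tc(OH)6]^+: Each hydroxide is −1; balancing the +1 overall charge requires Tc(VII). Technetium is a group-7 element; Tc(VII) is therefore d⁰. The d⁰ configuration leaves the e_g set evenly filled (or empty) — no strong Jahn–Teller driving force.
[MnCl6]^3-: Summing ligand charges against the −3 overall charge gives an oxidation state of +3 for manganese. Group 7 minus oxidation state 3 gives a d⁴ configuration. Chloride is a weak-field ligand for a first-row metal, so the complex is high-spin. The t₂g³e_g¹ (high-spin) configuration has an unevenly filled e_g set; the Jahn–Teller theorem predicts a tetragonal distortion (typically axial elongation) to lift the degeneracy.

[MnCl6]^3-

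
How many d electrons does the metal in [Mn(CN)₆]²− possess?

Each cyanide is −1; balancing the −2 overall charge requires Mn(IV).
Group 7 minus oxidation state 4 gives a d³ configuration.

d³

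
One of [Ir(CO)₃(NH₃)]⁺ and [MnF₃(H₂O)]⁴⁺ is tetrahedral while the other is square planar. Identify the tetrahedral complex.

For [Ir(CO)₃(NH₃)]⁺: Summing ligand charges against the +1 overall charge gives an oxidation state of +1 for iridium. Ir sits in group 9, so the d-electron count is 9 − 1 = 8. A 5d d⁸ ion has a large crystal-field splitting; square planar leaves the high-energy d_{x²−y²} orbital empty and maximises CFSE. → square planar.
For [MnF₃(H₂O)]⁴⁺: Each fluoride is −1; water is neutral; balancing the +4 overall charge requires Mn(VII). Group 7 minus oxidation state 7 gives a d⁰ configuration. A d⁰ ion has no crystal-field stabilisation preference between square planar and tetrahedral, so four ligands adopt the sterically favoured tetrahedral geometry. → tetrahedral.

[MnF₃(H₂O)]⁴⁺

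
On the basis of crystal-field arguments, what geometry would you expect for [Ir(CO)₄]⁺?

square planar

Carbonyl is neutral; balancing the +1 overall charge requires Ir(I).
Ir sits in group 9, so the d-electron count is 9 − 1 = 8.
Coordination number: 4.
A 5d d⁸ ion has a large crystal-field splitting; square planar leaves the high-energy d_{x²−y²} orbital empty and maximises CFSE.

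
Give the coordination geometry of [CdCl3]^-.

trigonal planar

Ligand charges: each chloride is −1. With an overall charge of −1 the cadmium centre must be in the +2 oxidation state.
Cd sits in group 12, so the d-electron count is 12 − 2 = 10.
Coordination number: 3.
Three ligands around a d¹⁰ centre minimise repulsion in a trigonal-planar arrangement.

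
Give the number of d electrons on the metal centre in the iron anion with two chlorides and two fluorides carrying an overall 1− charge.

Ligand charges: each chloride is −1; each fluoride is −1. With an overall charge of −1 the iron centre must be in the +3 oxidation state.
Group 8 minus oxidation state 3 gives a d⁵ configuration.

d5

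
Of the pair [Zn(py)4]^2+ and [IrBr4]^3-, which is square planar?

[IrBr4]^3-

For [Zn(py)4]^2+: Summing ligand charges against the +2 overall charge gives an oxidation state of +2 for zinc. Zinc is a group-12 element; Zn(II) is therefore d¹⁰. A d¹⁰ ion has no crystal-field stabilisation preference between square planar and tetrahedral, so four ligands adopt the sterically favoured tetrahedral geometry. → tetrahedral.
For [IrBr4]^3-: Summing ligand charges against the −3 overall charge gives an oxidation state of +1 for iridium. Ir sits in group 9, so the d-electron count is 9 − 1 = 8. A 5d d⁸ ion has a large crystal-field splitting; square planar leaves the high-energy d_{x²−y²} orbital empty and maximises CFSE. → square planar.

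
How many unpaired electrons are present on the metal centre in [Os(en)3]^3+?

1

Summing ligand charges against the +3 overall charge gives an oxidation state of +3 for osmium.
Group 8 minus oxidation state 3 gives a d⁵ configuration.
Counting donor atoms: 3×ethylenediamine (bidentate) → 6 donors. Coordination number = 6.
The spin state decides the count: a 5d ion has a large Δₒ and is invariably low-spin.
An octahedral low-spin d⁵ ion is t₂g⁵e_g⁰, giving 1 unpaired electron.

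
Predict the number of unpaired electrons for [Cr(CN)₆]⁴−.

Each cyanide is −1; balancing the −4 overall charge requires Cr(II).
Group 6 minus oxidation state 2 gives a d⁴ configuration.
The spin state decides the count: Cyanide is a strong-field ligand (high in the spectrochemical series) for a first-row metal, so the complex is low-spin.
An octahedral low-spin d⁴ ion is t₂g⁴e_g⁰, giving 2 unpaired electrons.

2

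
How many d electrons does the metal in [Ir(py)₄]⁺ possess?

d⁸

Summing ligand charges against the +1 overall charge gives an oxidation state of +1 for iridium.
Iridium is a group-9 element; Ir(I) is therefore d⁸.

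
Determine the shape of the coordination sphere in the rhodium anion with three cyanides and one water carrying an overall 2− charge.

square planar

Ligand charges: each cyanide is −1; water is neutral. With an overall charge of −2 the rhodium centre must be in the +1 oxidation state.
Rh sits in group 9, so the d-electron count is 9 − 1 = 8.
Coordination number: 4.
A 4d d⁸ ion has a large crystal-field splitting; square planar leaves the high-energy d_{x²−y²} orbital empty and maximises CFSE.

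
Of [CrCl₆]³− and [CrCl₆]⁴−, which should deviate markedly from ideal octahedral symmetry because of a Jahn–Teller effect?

[CrCl₆]⁴−

[CrCl₆]³−: Each chloride is −1; balancing the −3 overall charge requires Cr(III). Chromium is a group-6 element; Cr(III) is therefore d³. The d³ configuration leaves the e_g set evenly filled (or empty) — no strong Jahn–Teller driving force.
[CrCl₆]⁴−: Ligand charges: each chloride is −1. With an overall charge of −4 the chromium centre must be in the +2 oxidation state. Group 6 minus oxidation state 2 gives a d⁴ configuration. Chloride is a weak-field ligand for a first-row metal, so the complex is high-spin. The t₂g³e_g¹ (high-spin) configuration has an unevenly filled e_g set; the Jahn–Teller theorem predicts a tetragonal distortion (typically axial elongation) to lift the degeneracy.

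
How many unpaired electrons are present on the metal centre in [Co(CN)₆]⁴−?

1 unpaired electron

Summing ligand charges against the −4 overall charge gives an oxidation state of +2 for cobalt.
Co sits in group 9, so the d-electron count is 9 − 2 = 7.
The spin state decides the count: Cyanide is a strong-field ligand (high in the spectrochemical series) for a first-row metal, so the complex is low-spin.
An octahedral low-spin d⁷ ion is t₂g⁶e_g¹, giving 1 unpaired electron.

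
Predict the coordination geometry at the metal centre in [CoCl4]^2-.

tetrahedral

Each chloride is −1; balancing the −2 overall charge requires Co(II).
Co sits in group 9, so the d-electron count is 9 − 2 = 7.
Coordination number: 4.
Chloride is a weak-field ligand.
For a high-spin 3d d⁷ ion with weak-field ligands the small Δₜ gives little square-planar CFSE advantage, so four ligands adopt the sterically favoured tetrahedral geometry.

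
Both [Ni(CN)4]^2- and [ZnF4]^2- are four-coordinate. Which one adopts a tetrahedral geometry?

[ZnF4]^2-

For [Ni(CN)4]^2-: Each cyanide is −1; balancing the −2 overall charge requires Ni(II). Group 10 minus oxidation state 2 gives a d⁸ configuration. Cyanide is a strong-field ligand (high in the spectrochemical series). A 3d d⁸ ion with strong-field ligands gains enough CFSE to favour square planar over tetrahedral. → square planar.
For [ZnF4]^2-: Ligand charges: each fluoride is −1. With an overall charge of −2 the zinc centre must be in the +2 oxidation state. Zinc is a group-12 element; Zn(II) is therefore d¹⁰. A d¹⁰ ion has no crystal-field stabilisation preference between square planar and tetrahedral, so four ligands adopt the sterically favoured tetrahedral geometry. → tetrahedral.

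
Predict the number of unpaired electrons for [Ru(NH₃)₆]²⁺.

0 unpaired electrons

Ligand charges: ammonia is neutral. With an overall charge of +2 the ruthenium centre must be in the +2 oxidation state.
Ru sits in group 8, so the d-electron count is 8 − 2 = 6.
The spin state decides the count: a 4d ion has a large Δₒ and is invariably low-spin.
An octahedral low-spin d⁶ ion is t₂g⁶e_g⁰, giving 0 unpaired electrons.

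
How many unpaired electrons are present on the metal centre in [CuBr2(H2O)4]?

Summing ligand charges against the 0 overall charge gives an oxidation state of +2 for copper.
Cu sits in group 11, so the d-electron count is 11 − 2 = 9.
In an octahedral field the d⁹ configuration is t₂g⁶e_g³ (only one arrangement possible), giving 1 unpaired electron.

1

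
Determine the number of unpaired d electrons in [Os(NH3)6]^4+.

2 unpaired electrons

Ligand charges: ammonia is neutral. With an overall charge of +4 the osmium centre must be in the +4 oxidation state.
Osmium is a group-8 element; Os(IV) is therefore d⁴.
The spin state decides the count: a 5d ion has a large Δₒ and is invariably low-spin.
An octahedral low-spin d⁴ ion is t₂g⁴e_g⁰, giving 2 unpaired electrons.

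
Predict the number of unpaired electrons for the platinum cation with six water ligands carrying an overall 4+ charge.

0 unpaired electrons

Summing ligand charges against the +4 overall charge gives an oxidation state of +4 for platinum.
Group 10 minus oxidation state 4 gives a d⁶ configuration.
The spin state decides the count: a 5d ion has a large Δₒ and is invariably low-spin.
An octahedral low-spin d⁶ ion is t₂g⁶e_g⁰, giving 0 unpaired electrons.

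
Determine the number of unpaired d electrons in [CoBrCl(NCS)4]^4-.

3

Summing ligand charges against the −4 overall charge gives an oxidation state of +2 for cobalt.
Co sits in group 9, so the d-electron count is 9 − 2 = 7.
The spin state decides the count: Bromide, chloride, and isothiocyanate are weak-field ligands for a first-row metal, so the complex is high-spin.
An octahedral high-spin d⁷ ion is t₂g⁵e_g², giving 3 unpaired electrons.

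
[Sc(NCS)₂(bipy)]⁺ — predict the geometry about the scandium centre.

Summing ligand charges against the +1 overall charge gives an oxidation state of +3 for scandium.
Scandium is a group-3 element; Sc(III) is therefore d⁰.
Counting donor atoms: 2×isothiocyanate (monodentate) → 2 donors; 1×2,2′-bipyridine (bidentate) → 2 donors. Coordination number = 4.
A d⁰ ion has no crystal-field stabilisation preference between square planar and tetrahedral, so four ligands adopt the sterically favoured tetrahedral geometry.

tetrahedral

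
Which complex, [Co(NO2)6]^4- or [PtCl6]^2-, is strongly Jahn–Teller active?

[Co(NO2)6]^4-

[Co(NO2)6]^4-: Each nitro (N-bound nitrite) is −1; balancing the −4 overall charge requires Co(II). Group 9 minus oxidation state 2 gives a d⁷ configuration. Nitro (N-bound nitrite) is a strong-field ligand (high in the spectrochemical series) for a first-row metal, so the complex is low-spin. The t₂g⁶e_g¹ (low-spin) configuration has an unevenly filled e_g set; the Jahn–Teller theorem predicts a tetragonal distortion (typically axial elongation) to lift the degeneracy.
[PtCl6]^2-: Each chloride is −1; balancing the −2 overall charge requires Pt(IV). Platinum is a group-10 element; Pt(IV) is therefore d⁶. A 5d ion has a large Δₒ and is invariably low-spin. The d⁶ configuration leaves the e_g set evenly filled (or empty) — no strong Jahn–Teller driving force.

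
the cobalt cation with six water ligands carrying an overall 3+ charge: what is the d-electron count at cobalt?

Ligand charges: water is neutral. With an overall charge of +3 the cobalt centre must be in the +3 oxidation state.
Co sits in group 9, so the d-electron count is 9 − 3 = 6.

d⁶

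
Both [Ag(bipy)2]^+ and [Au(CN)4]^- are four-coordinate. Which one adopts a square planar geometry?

[Au(CN)4]^-

For [Ag(bipy)2]^+: 2,2′-bipyridine is neutral; balancing the +1 overall charge requires Ag(I). Ag sits in group 11, so the d-electron count is 11 − 1 = 10. A d¹⁰ ion has no crystal-field stabilisation preference between square planar and tetrahedral, so four ligands adopt the sterically favoured tetrahedral geometry. → tetrahedral.
For [Au(CN)4]^-: Ligand charges: each cyanide is −1. With an overall charge of −1 the gold centre must be in the +3 oxidation state. Gold is a group-11 element; Au(III) is therefore d⁸. A 5d d⁸ ion has a large crystal-field splitting; square planar leaves the high-energy d_{x²−y²} orbital empty and maximises CFSE. → square planar.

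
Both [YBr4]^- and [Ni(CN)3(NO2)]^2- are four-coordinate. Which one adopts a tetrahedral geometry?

[YBr4]^-

For [YBr4]^-: Summing ligand charges against the −1 overall charge gives an oxidation state of +3 for yttrium. Yttrium is a group-3 element; Y(III) is therefore d⁰. A d⁰ ion has no crystal-field stabilisation preference between square planar and tetrahedral, so four ligands adopt the sterically favoured tetrahedral geometry. → tetrahedral.
For [Ni(CN)3(NO2)]^2-: Each cyanide is −1; each nitro (N-bound nitrite) is −1; balancing the −2 overall charge requires Ni(II). Ni sits in group 10, so the d-electron count is 10 − 2 = 8. Cyanide and nitro (N-bound nitrite) are strong-field ligands (high in the spectrochemical series). A 3d d⁸ ion with strong-field ligands gains enough CFSE to favour square planar over tetrahedral. → square planar.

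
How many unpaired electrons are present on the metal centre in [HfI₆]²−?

0

Summing ligand charges against the −2 overall charge gives an oxidation state of +4 for hafnium.
Hf sits in group 4, so the d-electron count is 4 − 4 = 0.
In an octahedral field the d⁰ configuration is t₂g⁰e_g⁰, giving 0 unpaired electrons.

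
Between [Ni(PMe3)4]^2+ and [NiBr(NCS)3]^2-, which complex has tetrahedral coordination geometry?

[NiBr(NCS)3]^2-

For [Ni(PMe3)4]^2+: Ligand charges: trimethylphosphine is neutral. With an overall charge of +2 the nickel centre must be in the +2 oxidation state. Ni sits in group 10, so the d-electron count is 10 − 2 = 8. Trimethylphosphine is a strong-field ligand (high in the spectrochemical series). A 3d d⁸ ion with strong-field ligands gains enough CFSE to favour square planar over tetrahedral. → square planar.
For [NiBr(NCS)3]^2-: Ligand charges: each bromide is −1; each isothiocyanate is −1. With an overall charge of −2 the nickel centre must be in the +2 oxidation state. Nickel is a group-10 element; Ni(II) is therefore d⁸. Bromide and isothiocyanate are weak-field ligands. With weak-field ligands the CFSE gain from square planar is small, so a 3d d⁸ ion takes the sterically preferred tetrahedral geometry. → tetrahedral.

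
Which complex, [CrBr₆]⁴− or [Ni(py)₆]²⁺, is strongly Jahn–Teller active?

[CrBr₆]⁴−

[CrBr₆]⁴−: Each bromide is −1; balancing the −4 overall charge requires Cr(II). Group 6 minus oxidation state 2 gives a d⁴ configuration. Bromide is a weak-field ligand for a first-row metal, so the complex is high-spin. The t₂g³e_g¹ (high-spin) configuration has an unevenly filled e_g set; the Jahn–Teller theorem predicts a tetragonal distortion (typically axial elongation) to lift the degeneracy.
[Ni(py)₆]²⁺: Summing ligand charges against the +2 overall charge gives an oxidation state of +2 for nickel. Ni sits in group 10, so the d-electron count is 10 − 2 = 8. The d⁸ configuration leaves the e_g set evenly filled (or empty) — no strong Jahn–Teller driving force.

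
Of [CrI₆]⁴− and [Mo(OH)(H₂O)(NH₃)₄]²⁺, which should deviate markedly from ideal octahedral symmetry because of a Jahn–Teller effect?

[CrI₆]⁴−: Summing ligand charges against the −4 overall charge gives an oxidation state of +2 for chromium. Chromium is a group-6 element; Cr(II) is therefore d⁴. Iodide is a weak-field ligand for a first-row metal, so the complex is high-spin. The t₂g³e_g¹ (high-spin) configuration has an unevenly filled e_g set; the Jahn–Teller theorem predicts a tetragonal distortion (typically axial elongation) to lift the degeneracy.
[Mo(OH)(H₂O)(NH₃)₄]²⁺: Ligand charges: each hydroxide is −1; water is neutral; ammonia is neutral. With an overall charge of +2 the molybdenum centre must be in the +3 oxidation state. Group 6 minus oxidation state 3 gives a d³ configuration. The d³ configuration leaves the e_g set evenly filled (or empty) — no strong Jahn–Teller driving force.

[CrI₆]⁴−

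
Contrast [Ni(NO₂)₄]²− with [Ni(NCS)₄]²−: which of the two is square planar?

For [Ni(NO₂)₄]²−: Summing ligand charges against the −2 overall charge gives an oxidation state of +2 for nickel. Nickel is a group-10 element; Ni(II) is therefore d⁸. Nitro (N-bound nitrite) is a strong-field ligand (high in the spectrochemical series). A 3d d⁸ ion with strong-field ligands gains enough CFSE to favour square planar over tetrahedral. → square planar.
For [Ni(NCS)₄]²−: Summing ligand charges against the −2 overall charge gives an oxidation state of +2 for nickel. Ni sits in group 10, so the d-electron count is 10 − 2 = 8. Isothiocyanate is a weak-field ligand. With weak-field ligands the CFSE gain from square planar is small, so a 3d d⁸ ion takes the sterically preferred tetrahedral geometry. → tetrahedral.

[Ni(NO₂)₄]²−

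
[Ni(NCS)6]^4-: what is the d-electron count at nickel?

d8

Ligand charges: each isothiocyanate is −1. With an overall charge of −4 the nickel centre must be in the +2 oxidation state.
Ni sits in group 10, so the d-electron count is 10 − 2 = 8.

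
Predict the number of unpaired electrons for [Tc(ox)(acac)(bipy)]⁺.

Ligand charges: each oxalate is −2; each acetylacetonate is −1; 2,2′-bipyridine is neutral. With an overall charge of +1 the technetium centre must be in the +4 oxidation state.
Technetium is a group-7 element; Tc(IV) is therefore d³.
Counting donor atoms: 1×oxalate (bidentate) → 2 donors; 1×acetylacetonate (bidentate) → 2 donors; 1×2,2′-bipyridine (bidentate) → 2 donors. Coordination number = 6.
In an octahedral field the d³ configuration is t₂g³e_g⁰ (only one arrangement possible), giving 3 unpaired electrons.

3 unpaired electrons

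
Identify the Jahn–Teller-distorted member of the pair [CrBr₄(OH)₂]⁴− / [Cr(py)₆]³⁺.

[CrBr₄(OH)₂]⁴−: Each bromide is −1; each hydroxide is −1; balancing the −4 overall charge requires Cr(II). Group 6 minus oxidation state 2 gives a d⁴ configuration. Bromide and hydroxide are weak-field ligands for a first-row metal, so the complex is high-spin. The t₂g³e_g¹ (high-spin) configuration has an unevenly filled e_g set; the Jahn–Teller theorem predicts a tetragonal distortion (typically axial elongation) to lift the degeneracy.
[Cr(py)₆]³⁺: Summing ligand charges against the +3 overall charge gives an oxidation state of +3 for chromium. Group 6 minus oxidation state 3 gives a d³ configuration. The d³ configuration leaves the e_g set evenly filled (or empty) — no strong Jahn–Teller driving force.

[CrBr₄(OH)₂]⁴−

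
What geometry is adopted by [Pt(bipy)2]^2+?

Ligand charges: 2,2′-bipyridine is neutral. With an overall charge of +2 the platinum centre must be in the +2 oxidation state.
Pt sits in group 10, so the d-electron count is 10 − 2 = 8.
Counting donor atoms: 2×2,2′-bipyridine (bidentate) → 4 donors. Coordination number = 4.
A 5d d⁸ ion has a large crystal-field splitting; square planar leaves the high-energy d_{x²−y²} orbital empty and maximises CFSE.

square planar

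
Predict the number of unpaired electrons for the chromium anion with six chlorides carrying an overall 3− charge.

3 unpaired electrons

Summing ligand charges against the −3 overall charge gives an oxidation state of +3 for chromium.
Cr sits in group 6, so the d-electron count is 6 − 3 = 3.
In an octahedral field the d³ configuration is t₂g³e_g⁰ (only one arrangement possible), giving 3 unpaired electrons.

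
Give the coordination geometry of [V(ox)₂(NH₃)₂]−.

octahedral

Summing ligand charges against the −1 overall charge gives an oxidation state of +3 for vanadium.
Vanadium is a group-5 element; V(III) is therefore d².
Counting donor atoms: 2×oxalate (bidentate) → 4 donors; 2×ammonia (monodentate) → 2 donors. Coordination number = 6.
Six donors around a single metal centre give an octahedral coordination sphere.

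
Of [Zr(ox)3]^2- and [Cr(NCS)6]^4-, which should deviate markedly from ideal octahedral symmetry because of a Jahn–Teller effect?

[Cr(NCS)6]^4-

[Zr(ox)3]^2-: Ligand charges: each oxalate is −2. With an overall charge of −2 the zirconium centre must be in the +4 oxidation state. Zr sits in group 4, so the d-electron count is 4 − 4 = 0. The d⁰ configuration leaves the e_g set evenly filled (or empty) — no strong Jahn–Teller driving force.
[Cr(NCS)6]^4-: Each isothiocyanate is −1; balancing the −4 overall charge requires Cr(II). Cr sits in group 6, so the d-electron count is 6 − 2 = 4. Isothiocyanate is a weak-field ligand for a first-row metal, so the complex is high-spin. The t₂g³e_g¹ (high-spin) configuration has an unevenly filled e_g set; the Jahn–Teller theorem predicts a tetragonal distortion (typically axial elongation) to lift the degeneracy.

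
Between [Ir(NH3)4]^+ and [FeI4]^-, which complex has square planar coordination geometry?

For [Ir(NH3)4]^+: Ammonia is neutral; balancing the +1 overall charge requires Ir(I). Iridium is a group-9 element; Ir(I) is therefore d⁸. A 5d d⁸ ion has a large crystal-field splitting; square planar leaves the high-energy d_{x²−y²} orbital empty and maximises CFSE. → square planar.
For [FeI4]^-: Ligand charges: each iodide is −1. With an overall charge of −1 the iron centre must be in the +3 oxidation state. Group 8 minus oxidation state 3 gives a d⁵ configuration. A high-spin d⁵ ion has zero CFSE in either geometry, so four ligands adopt the sterically favoured tetrahedral geometry. → tetrahedral.

[Ir(NH3)4]^+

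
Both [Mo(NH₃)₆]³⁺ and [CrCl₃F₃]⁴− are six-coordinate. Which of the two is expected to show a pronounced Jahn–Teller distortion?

[Mo(NH₃)₆]³⁺: Summing ligand charges against the +3 overall charge gives an oxidation state of +3 for molybdenum. Mo sits in group 6, so the d-electron count is 6 − 3 = 3. The d³ configuration leaves the e_g set evenly filled (or empty) — no strong Jahn–Teller driving force.
[CrCl₃F₃]⁴−: Summing ligand charges against the −4 overall charge gives an oxidation state of +2 for chromium. Cr sits in group 6, so the d-electron count is 6 − 2 = 4. Chloride and fluoride are weak-field ligands for a first-row metal, so the complex is high-spin. The t₂g³e_g¹ (high-spin) configuration has an unevenly filled e_g set; the Jahn–Teller theorem predicts a tetragonal distortion (typically axial elongation) to lift the degeneracy.

[CrCl₃F₃]⁴−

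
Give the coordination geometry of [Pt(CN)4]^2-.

Ligand charges: each cyanide is −1. With an overall charge of −2 the platinum centre must be in the +2 oxidation state.
Platinum is a group-10 element; Pt(II) is therefore d⁸.
With 4 monodentate ligands the coordination number is 4.
A 5d d⁸ ion has a large crystal-field splitting; square planar leaves the high-energy d_{x²−y²} orbital empty and maximises CFSE.

square planar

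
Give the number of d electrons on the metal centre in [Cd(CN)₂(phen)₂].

Each cyanide is −1; 1,10-phenanthroline is neutral; balancing the 0 overall charge requires Cd(II).
Cd sits in group 12, so the d-electron count is 12 − 2 = 10.

d¹⁰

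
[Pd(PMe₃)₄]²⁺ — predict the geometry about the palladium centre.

square planar

Summing ligand charges against the +2 overall charge gives an oxidation state of +2 for palladium.
Group 10 minus oxidation state 2 gives a d⁸ configuration.
Coordination number: 4.
A 4d d⁸ ion has a large crystal-field splitting; square planar leaves the high-energy d_{x²−y²} orbital empty and maximises CFSE.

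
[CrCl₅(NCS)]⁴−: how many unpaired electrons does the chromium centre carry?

4

Summing ligand charges against the −4 overall charge gives an oxidation state of +2 for chromium.
Chromium is a group-6 element; Cr(II) is therefore d⁴.
The spin state decides the count: Chloride and isothiocyanate are weak-field ligands for a first-row metal, so the complex is high-spin.
An octahedral high-spin d⁴ ion is t₂g³e_g¹, giving 4 unpaired electrons.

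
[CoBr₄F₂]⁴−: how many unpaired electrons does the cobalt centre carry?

3 unpaired electrons

Each bromide is −1; each fluoride is −1; balancing the −4 overall charge requires Co(II).
Co sits in group 9, so the d-electron count is 9 − 2 = 7.
The spin state decides the count: Bromide and fluoride are weak-field ligands for a first-row metal, so the complex is high-spin.
An octahedral high-spin d⁷ ion is t₂g⁵e_g², giving 3 unpaired electrons.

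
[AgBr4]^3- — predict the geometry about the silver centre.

tetrahedral

Ligand charges: each bromide is −1. With an overall charge of −3 the silver centre must be in the +1 oxidation state.
Ag sits in group 11, so the d-electron count is 11 − 1 = 10.
Coordination number: 4.
A d¹⁰ ion has no crystal-field stabilisation preference between square planar and tetrahedral, so four ligands adopt the sterically favoured tetrahedral geometry.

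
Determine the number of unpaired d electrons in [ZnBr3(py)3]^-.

Summing ligand charges against the −1 overall charge gives an oxidation state of +2 for zinc.
Group 12 minus oxidation state 2 gives a d¹⁰ configuration.
In an octahedral field the d¹⁰ configuration is t₂g⁶e_g⁴, giving 0 unpaired electrons.

0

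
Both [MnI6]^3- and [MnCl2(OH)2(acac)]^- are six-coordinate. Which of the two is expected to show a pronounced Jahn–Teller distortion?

[MnI6]^3-

[MnI6]^3-: Ligand charges: each iodide is −1. With an overall charge of −3 the manganese centre must be in the +3 oxidation state. Manganese is a group-7 element; Mn(III) is therefore d⁴. Iodide is a weak-field ligand for a first-row metal, so the complex is high-spin. The t₂g³e_g¹ (high-spin) configuration has an unevenly filled e_g set; the Jahn–Teller theorem predicts a tetragonal distortion (typically axial elongation) to lift the degeneracy.
[MnCl2(OH)2(acac)]^-: Each chloride is −1; each hydroxide is −1; each acetylacetonate is −1; balancing the −1 overall charge requires Mn(IV). Mn sits in group 7, so the d-electron count is 7 − 4 = 3. The d³ configuration leaves the e_g set evenly filled (or empty) — no strong Jahn–Teller driving force.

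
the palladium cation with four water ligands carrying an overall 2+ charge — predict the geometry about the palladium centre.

Summing ligand charges against the +2 overall charge gives an oxidation state of +2 for palladium.
Palladium is a group-10 element; Pd(II) is therefore d⁸.
With 4 monodentate ligands the coordination number is 4.
A 4d d⁸ ion has a large crystal-field splitting; square planar leaves the high-energy d_{x²−y²} orbital empty and maximises CFSE.

square planar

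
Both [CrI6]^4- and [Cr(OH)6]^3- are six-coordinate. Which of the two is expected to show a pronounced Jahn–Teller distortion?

[CrI6]^4-: Each iodide is −1; balancing the −4 overall charge requires Cr(II). Chromium is a group-6 element; Cr(II) is therefore d⁴. Iodide is a weak-field ligand for a first-row metal, so the complex is high-spin. The t₂g³e_g¹ (high-spin) configuration has an unevenly filled e_g set; the Jahn–Teller theorem predicts a tetragonal distortion (typically axial elongation) to lift the degeneracy.
[Cr(OH)6]^3-: Summing ligand charges against the −3 overall charge gives an oxidation state of +3 for chromium. Chromium is a group-6 element; Cr(III) is therefore d³. The d³ configuration leaves the e_g set evenly filled (or empty) — no strong Jahn–Teller driving force.

[CrI6]^4-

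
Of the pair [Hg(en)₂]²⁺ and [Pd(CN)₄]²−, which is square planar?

[Pd(CN)₄]²−

For [Hg(en)₂]²⁺: Ligand charges: ethylenediamine is neutral. With an overall charge of +2 the mercury centre must be in the +2 oxidation state. Mercury is a group-12 element; Hg(II) is therefore d¹⁰. A d¹⁰ ion has no crystal-field stabilisation preference between square planar and tetrahedral, so four ligands adopt the sterically favoured tetrahedral geometry. → tetrahedral.
For [Pd(CN)₄]²−: Each cyanide is −1; balancing the −2 overall charge requires Pd(II). Group 10 minus oxidation state 2 gives a d⁸ configuration. A 4d d⁸ ion has a large crystal-field splitting; square planar leaves the high-energy d_{x²−y²} orbital empty and maximises CFSE. → square planar.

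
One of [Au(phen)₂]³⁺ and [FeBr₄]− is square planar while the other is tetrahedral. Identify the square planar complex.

[Au(phen)₂]³⁺

For [Au(phen)₂]³⁺: Ligand charges: 1,10-phenanthroline is neutral. With an overall charge of +3 the gold centre must be in the +3 oxidation state. Au sits in group 11, so the d-electron count is 11 − 3 = 8. A 5d d⁸ ion has a large crystal-field splitting; square planar leaves the high-energy d_{x²−y²} orbital empty and maximises CFSE. → square planar.
For [FeBr₄]−: Each bromide is −1; balancing the −1 overall charge requires Fe(III). Iron is a group-8 element; Fe(III) is therefore d⁵. A high-spin d⁵ ion has zero CFSE in either geometry, so four ligands adopt the sterically favoured tetrahedral geometry. → tetrahedral.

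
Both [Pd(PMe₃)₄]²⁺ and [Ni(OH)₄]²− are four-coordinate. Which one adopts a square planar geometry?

For [Pd(PMe₃)₄]²⁺: Summing ligand charges against the +2 overall charge gives an oxidation state of +2 for palladium. Group 10 minus oxidation state 2 gives a d⁸ configuration. A 4d d⁸ ion has a large crystal-field splitting; square planar leaves the high-energy d_{x²−y²} orbital empty and maximises CFSE. → square planar.
For [Ni(OH)₄]²−: Summing ligand charges against the −2 overall charge gives an oxidation state of +2 for nickel. Ni sits in group 10, so the d-electron count is 10 − 2 = 8. Hydroxide is a weak-field ligand. With weak-field ligands the CFSE gain from square planar is small, so a 3d d⁸ ion takes the sterically preferred tetrahedral geometry. → tetrahedral.

[Pd(PMe₃)₄]²⁺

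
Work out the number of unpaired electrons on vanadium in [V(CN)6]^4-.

Ligand charges: each cyanide is −1. With an overall charge of −4 the vanadium centre must be in the +2 oxidation state.
V sits in group 5, so the d-electron count is 5 − 2 = 3.
In an octahedral field the d³ configuration is t₂g³e_g⁰ (only one arrangement possible), giving 3 unpaired electrons.

3 unpaired electrons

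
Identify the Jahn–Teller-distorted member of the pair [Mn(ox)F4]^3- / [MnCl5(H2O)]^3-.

[Mn(ox)F4]^3-: Ligand charges: each oxalate is −2; each fluoride is −1. With an overall charge of −3 the manganese centre must be in the +3 oxidation state. Mn sits in group 7, so the d-electron count is 7 − 3 = 4. Fluoride and oxalate are weak-field ligands for a first-row metal, so the complex is high-spin. The t₂g³e_g¹ (high-spin) configuration has an unevenly filled e_g set; the Jahn–Teller theorem predicts a tetragonal distortion (typically axial elongation) to lift the degeneracy.
[MnCl5(H2O)]^3-: Each chloride is −1; water is neutral; balancing the −3 overall charge requires Mn(II). Manganese is a group-7 element; Mn(II) is therefore d⁵. Chloride is a weak-field ligand for a first-row metal, so the complex is high-spin. The d⁵ configuration leaves the e_g set evenly filled (or empty) — no strong Jahn–Teller driving force.

[Mn(ox)F4]^3-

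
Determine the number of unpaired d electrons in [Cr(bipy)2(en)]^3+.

3

2,2′-bipyridine is neutral; ethylenediamine is neutral; balancing the +3 overall charge requires Cr(III).
Chromium is a group-6 element; Cr(III) is therefore d³.
Counting donor atoms: 2×2,2′-bipyridine (bidentate) → 4 donors; 1×ethylenediamine (bidentate) → 2 donors. Coordination number = 6.
In an octahedral field the d³ configuration is t₂g³e_g⁰ (only one arrangement possible), giving 3 unpaired electrons.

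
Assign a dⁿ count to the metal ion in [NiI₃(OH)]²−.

Ligand charges: each iodide is −1; each hydroxide is −1. With an overall charge of −2 the nickel centre must be in the +2 oxidation state.
Ni sits in group 10, so the d-electron count is 10 − 2 = 8.

d8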